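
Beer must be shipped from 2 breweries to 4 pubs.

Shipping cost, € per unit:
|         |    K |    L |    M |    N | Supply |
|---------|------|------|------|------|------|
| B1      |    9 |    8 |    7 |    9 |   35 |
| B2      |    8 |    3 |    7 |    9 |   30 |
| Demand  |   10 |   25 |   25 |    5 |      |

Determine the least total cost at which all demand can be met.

380

One minimum-cost allocation:
  B1–K: 5 × €9 = €45
  B1–M: 25 × €7 = €175
  B1–N: 5 × €9 = €45
  B2–K: 5 × €8 = €40
  B2–L: 25 × €3 = €75
Total = 45 + 175 + 45 + 40 + 75 = €380.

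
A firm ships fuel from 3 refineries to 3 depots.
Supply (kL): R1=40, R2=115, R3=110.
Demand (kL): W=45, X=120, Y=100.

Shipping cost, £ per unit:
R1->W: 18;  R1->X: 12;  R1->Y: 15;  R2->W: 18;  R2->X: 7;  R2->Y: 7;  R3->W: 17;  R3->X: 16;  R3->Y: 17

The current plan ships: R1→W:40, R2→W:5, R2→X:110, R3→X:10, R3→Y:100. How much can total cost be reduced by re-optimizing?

Current plan cost = 40·18 + 5·18 + 110·7 + 10·16 + 100·17 = £3440.
Optimal plan:
  R1->X: 40 × £12 = £480
  R2->X: 15 × £7 = £105
  R2->Y: 100 × £7 = £700
  R3->W: 45 × £17 = £765
  R3->X: 65 × £16 = £1040
Optimal cost = £3090.
Saving = 3440 − 3090 = £350.

350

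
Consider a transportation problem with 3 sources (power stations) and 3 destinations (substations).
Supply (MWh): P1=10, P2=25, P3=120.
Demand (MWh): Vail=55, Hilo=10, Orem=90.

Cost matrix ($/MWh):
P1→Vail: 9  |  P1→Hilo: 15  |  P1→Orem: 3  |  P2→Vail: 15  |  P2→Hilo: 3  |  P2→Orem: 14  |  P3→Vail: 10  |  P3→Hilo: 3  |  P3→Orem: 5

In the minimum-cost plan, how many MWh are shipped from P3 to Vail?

Optimal shipments:
  P1->Orem: 10 × $3 = $30
  P2->Vail: 15 × $15 = $225
  P2->Hilo: 10 × $3 = $30
  P3->Vail: 40 × $10 = $400
  P3->Orem: 80 × $5 = $400
Total cost = $1085.
So P3→Vail carries 40 MWh.

40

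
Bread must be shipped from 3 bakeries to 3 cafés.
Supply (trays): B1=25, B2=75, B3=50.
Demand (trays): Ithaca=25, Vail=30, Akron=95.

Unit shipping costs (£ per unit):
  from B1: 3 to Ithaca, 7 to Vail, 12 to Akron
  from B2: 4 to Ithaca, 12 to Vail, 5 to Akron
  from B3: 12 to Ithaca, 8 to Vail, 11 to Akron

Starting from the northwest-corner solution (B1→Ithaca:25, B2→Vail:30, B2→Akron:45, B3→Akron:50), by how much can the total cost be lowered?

Current plan cost = 25·3 + 30·12 + 45·5 + 50·11 = £1210.
Optimal plan:
  B1→Ithaca: 25 × £3 = £75
  B2→Akron: 75 × £5 = £375
  B3→Vail: 30 × £8 = £240
  B3→Akron: 20 × £11 = £220
Optimal cost = £910.
Saving = 1210 − 910 = £300.

300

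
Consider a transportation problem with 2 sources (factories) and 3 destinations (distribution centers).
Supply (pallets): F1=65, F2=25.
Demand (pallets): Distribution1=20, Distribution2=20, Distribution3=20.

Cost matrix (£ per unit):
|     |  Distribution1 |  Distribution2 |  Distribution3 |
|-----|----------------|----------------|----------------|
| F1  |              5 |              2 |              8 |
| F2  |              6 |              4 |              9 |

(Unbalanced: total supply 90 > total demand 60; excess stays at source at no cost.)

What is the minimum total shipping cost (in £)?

300

An optimal shipping plan:
  F1 to Distribution1: 20 × £5 = £100
  F1 to Distribution2: 20 × £2 = £40
  F1 to Distribution3: 20 × £8 = £160
Total = 100 + 40 + 160 = £300.
(Supply check: F1 ships 60; F2 ships 0.)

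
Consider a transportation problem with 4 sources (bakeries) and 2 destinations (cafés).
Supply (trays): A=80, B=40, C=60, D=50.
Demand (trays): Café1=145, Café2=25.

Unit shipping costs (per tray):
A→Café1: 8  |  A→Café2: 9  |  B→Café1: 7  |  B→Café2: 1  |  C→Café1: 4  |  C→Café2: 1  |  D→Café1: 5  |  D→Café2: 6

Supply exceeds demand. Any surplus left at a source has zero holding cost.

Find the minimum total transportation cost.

780

Optimal allocation:
  A to Café1: 20 trays
  B to Café1: 15 trays
  B to Café2: 25 trays
  C to Café1: 60 trays
  D to Café1: 50 trays
Total cost = 780.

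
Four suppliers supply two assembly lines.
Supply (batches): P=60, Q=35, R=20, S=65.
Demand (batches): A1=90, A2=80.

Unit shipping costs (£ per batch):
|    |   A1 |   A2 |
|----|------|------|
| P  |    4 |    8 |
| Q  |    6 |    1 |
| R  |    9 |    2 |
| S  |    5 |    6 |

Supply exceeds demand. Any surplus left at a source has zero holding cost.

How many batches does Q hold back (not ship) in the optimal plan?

An optimal plan:
  P→A1: 60 batches
  Q→A2: 35 batches
  R→A2: 20 batches
  S→A1: 30 batches
  S→A2: 25 batches
Total cost = £615.
Q ships 35 of its 35, leaving 0.

0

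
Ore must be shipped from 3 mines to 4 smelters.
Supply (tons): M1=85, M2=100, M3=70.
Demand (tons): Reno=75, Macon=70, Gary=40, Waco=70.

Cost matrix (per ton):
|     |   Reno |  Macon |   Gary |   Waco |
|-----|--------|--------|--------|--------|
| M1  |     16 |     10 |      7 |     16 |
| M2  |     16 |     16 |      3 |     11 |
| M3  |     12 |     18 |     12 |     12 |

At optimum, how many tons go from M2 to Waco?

Solving gives:
  M1–Reno: 5 × 16 = 80
  M1–Macon: 70 × 10 = 700
  M1–Gary: 10 × 7 = 70
  M2–Gary: 30 × 3 = 90
  M2–Waco: 70 × 11 = 770
  M3–Reno: 70 × 12 = 840
Total cost = 2550.
So M2→Waco carries 70 tons.

70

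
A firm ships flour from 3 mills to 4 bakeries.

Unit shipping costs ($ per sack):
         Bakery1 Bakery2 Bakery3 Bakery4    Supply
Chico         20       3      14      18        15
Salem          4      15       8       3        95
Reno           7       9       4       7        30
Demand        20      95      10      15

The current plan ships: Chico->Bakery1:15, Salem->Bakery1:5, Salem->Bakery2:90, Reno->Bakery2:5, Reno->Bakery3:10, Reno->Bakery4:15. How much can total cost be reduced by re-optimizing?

590

Current plan cost = 15·20 + 5·4 + 90·15 + 5·9 + 10·4 + 15·7 = $1860.
Optimal plan:
  Chico→Bakery2: 15 × $3 = $45
  Salem→Bakery1: 20 × $4 = $80
  Salem→Bakery2: 50 × $15 = $750
  Salem→Bakery3: 10 × $8 = $80
  Salem→Bakery4: 15 × $3 = $45
  Reno→Bakery2: 30 × $9 = $270
Optimal cost = $1270.
Saving = 1860 − 1270 = $590.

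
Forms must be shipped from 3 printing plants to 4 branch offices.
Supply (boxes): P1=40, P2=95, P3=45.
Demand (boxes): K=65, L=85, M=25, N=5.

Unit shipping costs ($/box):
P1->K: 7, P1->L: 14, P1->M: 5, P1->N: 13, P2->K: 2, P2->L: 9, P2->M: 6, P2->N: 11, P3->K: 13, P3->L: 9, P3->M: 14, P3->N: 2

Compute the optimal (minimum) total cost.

Optimal allocation:
  P1→L: 15 × $14 = $210
  P1→M: 25 × $5 = $125
  P2→K: 65 × $2 = $130
  P2→L: 30 × $9 = $270
  P3→L: 40 × $9 = $360
  P3→N: 5 × $2 = $10
Total = 210 + 125 + 130 + 270 + 360 + 10 = $1105.
(Supply check: P1 ships 40; P2 ships 95; P3 ships 45.)

1105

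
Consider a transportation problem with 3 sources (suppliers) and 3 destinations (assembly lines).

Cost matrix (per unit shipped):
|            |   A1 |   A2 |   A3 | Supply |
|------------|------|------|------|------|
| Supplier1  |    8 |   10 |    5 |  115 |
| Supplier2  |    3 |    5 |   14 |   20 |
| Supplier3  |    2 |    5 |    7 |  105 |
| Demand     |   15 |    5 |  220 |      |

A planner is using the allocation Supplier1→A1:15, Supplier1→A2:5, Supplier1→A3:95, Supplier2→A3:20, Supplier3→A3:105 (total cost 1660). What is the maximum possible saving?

280

Current plan cost = 15·8 + 5·10 + 95·5 + 20·14 + 105·7 = 1660.
Optimal plan:
  Supplier1 to A3: 115 × 5 = 575
  Supplier2 to A1: 15 × 3 = 45
  Supplier2 to A2: 5 × 5 = 25
  Supplier3 to A3: 105 × 7 = 735
Optimal cost = 1380.
Saving = 1660 − 1380 = 280.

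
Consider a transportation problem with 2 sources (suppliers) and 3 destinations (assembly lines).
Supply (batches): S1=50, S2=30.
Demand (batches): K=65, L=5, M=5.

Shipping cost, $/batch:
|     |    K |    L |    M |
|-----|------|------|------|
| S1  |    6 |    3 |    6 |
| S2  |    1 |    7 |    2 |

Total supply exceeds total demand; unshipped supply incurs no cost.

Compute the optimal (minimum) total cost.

285

Optimal allocation:
  S1–K: 35 × $6 = $210
  S1–L: 5 × $3 = $15
  S1–M: 5 × $6 = $30
  S2–K: 30 × $1 = $30
Total = 210 + 15 + 30 + 30 = $285.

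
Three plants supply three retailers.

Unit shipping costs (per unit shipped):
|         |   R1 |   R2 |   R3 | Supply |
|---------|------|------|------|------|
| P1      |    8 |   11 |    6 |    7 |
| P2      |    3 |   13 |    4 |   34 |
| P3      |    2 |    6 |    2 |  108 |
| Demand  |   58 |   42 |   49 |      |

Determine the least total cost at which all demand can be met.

Optimal allocation:
  P1–R3: 7 × 6 = 42
  P2–R1: 34 × 3 = 102
  P3–R1: 24 × 2 = 48
  P3–R2: 42 × 6 = 252
  P3–R3: 42 × 2 = 84
Total = 42 + 102 + 48 + 252 + 84 = 528.

528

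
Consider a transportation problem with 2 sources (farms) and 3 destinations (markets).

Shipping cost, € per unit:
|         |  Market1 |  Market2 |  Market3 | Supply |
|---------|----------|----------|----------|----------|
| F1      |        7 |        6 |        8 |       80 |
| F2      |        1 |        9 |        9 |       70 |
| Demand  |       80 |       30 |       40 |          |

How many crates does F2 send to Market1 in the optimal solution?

The minimum-cost plan:
  F1–Market1: 10 × €7 = €70
  F1–Market2: 30 × €6 = €180
  F1–Market3: 40 × €8 = €320
  F2–Market1: 70 × €1 = €70
Total cost = €640.
So F2→Market1 carries 70 crates.

70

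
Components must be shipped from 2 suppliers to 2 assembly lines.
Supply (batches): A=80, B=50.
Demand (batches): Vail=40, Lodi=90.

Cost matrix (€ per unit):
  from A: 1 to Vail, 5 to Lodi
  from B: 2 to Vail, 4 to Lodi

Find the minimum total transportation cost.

A cheapest plan:
  A->Vail: 40 batches
  A->Lodi: 40 batches
  B->Lodi: 50 batches
Total cost = €440.

440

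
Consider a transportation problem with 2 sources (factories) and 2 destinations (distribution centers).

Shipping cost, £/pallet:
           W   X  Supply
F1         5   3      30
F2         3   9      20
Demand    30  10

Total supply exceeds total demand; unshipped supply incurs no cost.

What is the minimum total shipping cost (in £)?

One minimum-cost allocation:
  F1→W: 10 × £5 = £50
  F1→X: 10 × £3 = £30
  F2→W: 20 × £3 = £60
Total = 50 + 30 + 60 = £140.

140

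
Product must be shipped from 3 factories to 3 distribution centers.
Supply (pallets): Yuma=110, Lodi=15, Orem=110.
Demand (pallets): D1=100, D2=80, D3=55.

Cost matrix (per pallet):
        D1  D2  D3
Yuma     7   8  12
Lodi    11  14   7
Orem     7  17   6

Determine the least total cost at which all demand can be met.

One minimum-cost allocation:
  Yuma to D1: 30 pallets
  Yuma to D2: 80 pallets
  Lodi to D3: 15 pallets
  Orem to D1: 70 pallets
  Orem to D3: 40 pallets
Total cost = 1685.

1685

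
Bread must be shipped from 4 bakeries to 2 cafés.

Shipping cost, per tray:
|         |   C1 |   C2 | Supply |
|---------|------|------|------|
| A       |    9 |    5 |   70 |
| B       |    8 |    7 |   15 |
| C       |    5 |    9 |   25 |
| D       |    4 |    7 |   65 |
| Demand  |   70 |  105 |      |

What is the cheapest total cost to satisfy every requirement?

900

An optimal shipping plan:
  A→C2: 70 × 5 = 350
  B→C2: 15 × 7 = 105
  C→C1: 25 × 5 = 125
  D→C1: 45 × 4 = 180
  D→C2: 20 × 7 = 140
Total = 350 + 105 + 125 + 180 + 140 = 900.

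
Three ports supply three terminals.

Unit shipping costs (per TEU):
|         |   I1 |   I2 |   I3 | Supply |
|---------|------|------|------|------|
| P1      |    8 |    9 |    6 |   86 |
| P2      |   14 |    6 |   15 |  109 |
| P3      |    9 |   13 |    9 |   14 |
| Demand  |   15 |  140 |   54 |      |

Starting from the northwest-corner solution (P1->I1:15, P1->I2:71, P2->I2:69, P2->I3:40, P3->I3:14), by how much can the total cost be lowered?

Current plan cost = 15·8 + 71·9 + 69·6 + 40·15 + 14·9 = 1899.
Optimal plan:
  P1->I1: 1 × 8 = 8
  P1->I2: 31 × 9 = 279
  P1->I3: 54 × 6 = 324
  P2->I2: 109 × 6 = 654
  P3->I1: 14 × 9 = 126
Optimal cost = 1391.
Saving = 1899 − 1391 = 508.

508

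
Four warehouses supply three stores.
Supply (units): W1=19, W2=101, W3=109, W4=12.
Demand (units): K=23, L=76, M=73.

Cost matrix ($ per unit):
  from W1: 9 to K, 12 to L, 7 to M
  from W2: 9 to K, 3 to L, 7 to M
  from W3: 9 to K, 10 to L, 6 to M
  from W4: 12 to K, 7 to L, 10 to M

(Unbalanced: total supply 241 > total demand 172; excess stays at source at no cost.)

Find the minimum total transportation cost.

An optimal shipping plan:
  W2->L: 76 × $3 = $228
  W3->K: 23 × $9 = $207
  W3->M: 73 × $6 = $438
Total = 228 + 207 + 438 = $873.
(Supply check: W1 ships 0; W2 ships 76; W3 ships 96; W4 ships 0.)

873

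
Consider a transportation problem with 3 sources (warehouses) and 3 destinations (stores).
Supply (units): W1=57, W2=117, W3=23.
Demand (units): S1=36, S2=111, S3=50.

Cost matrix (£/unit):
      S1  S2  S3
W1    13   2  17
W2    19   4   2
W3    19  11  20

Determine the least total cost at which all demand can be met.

A cheapest plan:
  W1 to S1: 13 × £13 = £169
  W1 to S2: 44 × £2 = £88
  W2 to S2: 67 × £4 = £268
  W2 to S3: 50 × £2 = £100
  W3 to S1: 23 × £19 = £437
Total = 169 + 88 + 268 + 100 + 437 = £1062.

1062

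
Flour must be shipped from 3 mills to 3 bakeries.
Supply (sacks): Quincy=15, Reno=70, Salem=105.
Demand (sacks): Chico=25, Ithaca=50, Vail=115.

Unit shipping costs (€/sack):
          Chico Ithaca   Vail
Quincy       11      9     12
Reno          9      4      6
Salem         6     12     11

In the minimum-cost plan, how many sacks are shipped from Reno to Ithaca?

35

The minimum-cost plan:
  Quincy–Ithaca: 15 × €9 = €135
  Reno–Ithaca: 35 × €4 = €140
  Reno–Vail: 35 × €6 = €210
  Salem–Chico: 25 × €6 = €150
  Salem–Vail: 80 × €11 = €880
Total cost = €1515.
So Reno→Ithaca carries 35 sacks.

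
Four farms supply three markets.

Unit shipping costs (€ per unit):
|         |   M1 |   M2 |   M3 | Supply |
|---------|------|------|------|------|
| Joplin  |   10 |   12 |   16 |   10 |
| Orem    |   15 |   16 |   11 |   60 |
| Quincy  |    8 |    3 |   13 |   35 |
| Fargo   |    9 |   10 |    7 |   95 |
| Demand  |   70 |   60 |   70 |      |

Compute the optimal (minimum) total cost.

1725

An optimal shipping plan:
  Joplin->M1: 10 × €10 = €100
  Orem->M3: 60 × €11 = €660
  Quincy->M2: 35 × €3 = €105
  Fargo->M1: 60 × €9 = €540
  Fargo->M2: 25 × €10 = €250
  Fargo->M3: 10 × €7 = €70
Total = 100 + 660 + 105 + 540 + 250 + 70 = €1725.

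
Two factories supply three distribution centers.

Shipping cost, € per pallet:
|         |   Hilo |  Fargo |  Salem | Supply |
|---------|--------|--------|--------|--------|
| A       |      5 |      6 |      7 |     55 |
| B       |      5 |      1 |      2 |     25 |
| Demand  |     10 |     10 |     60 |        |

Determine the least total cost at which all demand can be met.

405

A cheapest plan:
  A–Hilo: 10 × €5 = €50
  A–Fargo: 10 × €6 = €60
  A–Salem: 35 × €7 = €245
  B–Salem: 25 × €2 = €50
Total = 50 + 60 + 245 + 50 = €405.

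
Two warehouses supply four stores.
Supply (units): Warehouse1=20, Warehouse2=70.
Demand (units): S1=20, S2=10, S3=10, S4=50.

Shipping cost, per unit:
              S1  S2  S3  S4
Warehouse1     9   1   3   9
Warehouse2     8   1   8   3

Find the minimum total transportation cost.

350

Optimal allocation:
  Warehouse1 to S2: 10 units
  Warehouse1 to S3: 10 units
  Warehouse2 to S1: 20 units
  Warehouse2 to S4: 50 units
Total cost = 350.
(Supply check: Warehouse1 ships 20; Warehouse2 ships 70.)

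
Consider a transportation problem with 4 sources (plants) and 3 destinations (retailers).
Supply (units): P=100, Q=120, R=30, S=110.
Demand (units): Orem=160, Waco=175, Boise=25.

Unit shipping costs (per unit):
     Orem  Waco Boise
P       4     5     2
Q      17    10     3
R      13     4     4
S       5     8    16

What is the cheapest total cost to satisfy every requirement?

A cheapest plan:
  P–Orem: 50 units
  P–Waco: 50 units
  Q–Waco: 95 units
  Q–Boise: 25 units
  R–Waco: 30 units
  S–Orem: 110 units
Total cost = 2145.
(Supply check: P ships 100; Q ships 120; R ships 30; S ships 110.)

2145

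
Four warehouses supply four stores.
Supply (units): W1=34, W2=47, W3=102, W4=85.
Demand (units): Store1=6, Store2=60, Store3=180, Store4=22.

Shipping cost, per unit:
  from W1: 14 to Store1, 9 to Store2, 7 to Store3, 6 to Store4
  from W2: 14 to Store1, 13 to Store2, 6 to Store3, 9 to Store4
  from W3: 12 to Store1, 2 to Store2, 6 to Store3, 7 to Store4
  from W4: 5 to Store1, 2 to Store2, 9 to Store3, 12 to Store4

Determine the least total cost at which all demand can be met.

One minimum-cost allocation:
  W1->Store3: 12 units
  W1->Store4: 22 units
  W2->Store3: 47 units
  W3->Store3: 102 units
  W4->Store1: 6 units
  W4->Store2: 60 units
  W4->Store3: 19 units
Total cost = 1431.
(Supply check: W1 ships 34; W2 ships 47; W3 ships 102; W4 ships 85.)

1431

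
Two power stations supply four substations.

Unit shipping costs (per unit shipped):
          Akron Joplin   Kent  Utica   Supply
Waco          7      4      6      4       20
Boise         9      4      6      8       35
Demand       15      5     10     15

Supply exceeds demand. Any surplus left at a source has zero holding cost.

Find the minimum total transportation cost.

265

Optimal allocation:
  Waco->Akron: 5 MWh
  Waco->Utica: 15 MWh
  Boise->Akron: 10 MWh
  Boise->Joplin: 5 MWh
  Boise->Kent: 10 MWh
Total cost = 265.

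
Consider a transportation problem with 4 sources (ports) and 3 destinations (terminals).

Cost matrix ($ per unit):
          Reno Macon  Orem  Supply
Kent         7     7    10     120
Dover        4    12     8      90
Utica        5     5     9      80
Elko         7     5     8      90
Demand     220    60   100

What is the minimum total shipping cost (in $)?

An optimal shipping plan:
  Kent→Reno: 50 × $7 = $350
  Kent→Macon: 60 × $7 = $420
  Kent→Orem: 10 × $10 = $100
  Dover→Reno: 90 × $4 = $360
  Utica→Reno: 80 × $5 = $400
  Elko→Orem: 90 × $8 = $720
Total = 350 + 420 + 100 + 360 + 400 + 720 = $2350.

2350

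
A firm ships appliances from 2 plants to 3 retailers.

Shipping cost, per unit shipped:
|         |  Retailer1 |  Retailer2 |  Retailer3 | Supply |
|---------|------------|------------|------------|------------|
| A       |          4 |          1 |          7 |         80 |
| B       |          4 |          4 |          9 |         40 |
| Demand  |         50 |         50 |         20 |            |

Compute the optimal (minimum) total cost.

Optimal allocation:
  A→Retailer1: 10 × 4 = 40
  A→Retailer2: 50 × 1 = 50
  A→Retailer3: 20 × 7 = 140
  B→Retailer1: 40 × 4 = 160
Total = 40 + 50 + 140 + 160 = 390.

390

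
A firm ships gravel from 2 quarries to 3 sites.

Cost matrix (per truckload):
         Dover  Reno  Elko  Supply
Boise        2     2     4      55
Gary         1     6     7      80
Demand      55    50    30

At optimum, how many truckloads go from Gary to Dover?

The minimum-cost plan:
  Boise->Reno: 50 × 2 = 100
  Boise->Elko: 5 × 4 = 20
  Gary->Dover: 55 × 1 = 55
  Gary->Elko: 25 × 7 = 175
Total cost = 350.
So Gary→Dover carries 55 truckloads.

55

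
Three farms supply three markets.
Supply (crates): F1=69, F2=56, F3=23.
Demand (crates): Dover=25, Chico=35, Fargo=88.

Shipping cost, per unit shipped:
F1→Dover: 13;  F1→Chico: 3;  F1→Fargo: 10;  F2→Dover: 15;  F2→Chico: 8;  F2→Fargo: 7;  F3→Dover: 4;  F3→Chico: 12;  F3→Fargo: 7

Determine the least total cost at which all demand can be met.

935

Optimal allocation:
  F1->Dover: 2 crates
  F1->Chico: 35 crates
  F1->Fargo: 32 crates
  F2->Fargo: 56 crates
  F3->Dover: 23 crates
Total cost = 935.
(Supply check: F1 ships 69; F2 ships 56; F3 ships 23.)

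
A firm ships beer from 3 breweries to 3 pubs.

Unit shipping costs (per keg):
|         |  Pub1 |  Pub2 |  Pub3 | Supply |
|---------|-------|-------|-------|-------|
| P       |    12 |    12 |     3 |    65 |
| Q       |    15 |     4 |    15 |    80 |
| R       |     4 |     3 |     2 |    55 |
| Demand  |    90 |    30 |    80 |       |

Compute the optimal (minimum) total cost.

1255

A cheapest plan:
  P–Pub3: 65 × 3 = 195
  Q–Pub1: 50 × 15 = 750
  Q–Pub2: 30 × 4 = 120
  R–Pub1: 40 × 4 = 160
  R–Pub3: 15 × 2 = 30
Total = 195 + 750 + 120 + 160 + 30 = 1255.
(Supply check: P ships 65; Q ships 80; R ships 55.)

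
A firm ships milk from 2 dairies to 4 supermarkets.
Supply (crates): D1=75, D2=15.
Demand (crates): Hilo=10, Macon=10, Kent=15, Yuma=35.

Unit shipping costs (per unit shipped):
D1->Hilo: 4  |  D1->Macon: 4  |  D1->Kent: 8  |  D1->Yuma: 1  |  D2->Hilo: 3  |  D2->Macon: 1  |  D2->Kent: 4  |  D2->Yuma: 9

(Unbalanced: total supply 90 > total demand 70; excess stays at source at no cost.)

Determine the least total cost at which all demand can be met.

Optimal allocation:
  D1 to Hilo: 10 crates
  D1 to Macon: 10 crates
  D1 to Yuma: 35 crates
  D2 to Kent: 15 crates
Total cost = 175.

175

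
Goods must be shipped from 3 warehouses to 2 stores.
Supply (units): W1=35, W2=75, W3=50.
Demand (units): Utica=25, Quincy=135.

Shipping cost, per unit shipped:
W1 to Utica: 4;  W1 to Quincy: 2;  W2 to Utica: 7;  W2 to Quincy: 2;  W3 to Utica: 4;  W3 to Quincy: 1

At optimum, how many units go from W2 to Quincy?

75

The minimum-cost plan:
  W1–Utica: 25 × 4 = 100
  W1–Quincy: 10 × 2 = 20
  W2–Quincy: 75 × 2 = 150
  W3–Quincy: 50 × 1 = 50
Total cost = 320.
So W2→Quincy carries 75 units.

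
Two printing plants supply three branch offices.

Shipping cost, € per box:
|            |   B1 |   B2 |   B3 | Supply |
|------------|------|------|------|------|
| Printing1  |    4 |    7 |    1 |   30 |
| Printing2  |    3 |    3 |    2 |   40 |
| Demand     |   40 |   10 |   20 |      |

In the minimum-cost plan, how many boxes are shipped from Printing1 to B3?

20

Optimal shipments:
  Printing1 to B1: 10 boxes
  Printing1 to B3: 20 boxes
  Printing2 to B1: 30 boxes
  Printing2 to B2: 10 boxes
Total cost = €180.
So Printing1→B3 carries 20 boxes.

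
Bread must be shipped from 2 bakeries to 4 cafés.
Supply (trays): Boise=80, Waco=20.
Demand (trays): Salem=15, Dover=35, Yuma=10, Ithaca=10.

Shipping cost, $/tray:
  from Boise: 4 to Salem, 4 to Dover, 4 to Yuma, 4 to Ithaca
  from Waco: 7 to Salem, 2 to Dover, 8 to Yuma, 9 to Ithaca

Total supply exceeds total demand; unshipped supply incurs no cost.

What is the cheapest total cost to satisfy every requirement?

One minimum-cost allocation:
  Boise to Salem: 15 × $4 = $60
  Boise to Dover: 15 × $4 = $60
  Boise to Yuma: 10 × $4 = $40
  Boise to Ithaca: 10 × $4 = $40
  Waco to Dover: 20 × $2 = $40
Total = 60 + 60 + 40 + 40 + 40 = $240.
(Supply check: Boise ships 50; Waco ships 20.)

240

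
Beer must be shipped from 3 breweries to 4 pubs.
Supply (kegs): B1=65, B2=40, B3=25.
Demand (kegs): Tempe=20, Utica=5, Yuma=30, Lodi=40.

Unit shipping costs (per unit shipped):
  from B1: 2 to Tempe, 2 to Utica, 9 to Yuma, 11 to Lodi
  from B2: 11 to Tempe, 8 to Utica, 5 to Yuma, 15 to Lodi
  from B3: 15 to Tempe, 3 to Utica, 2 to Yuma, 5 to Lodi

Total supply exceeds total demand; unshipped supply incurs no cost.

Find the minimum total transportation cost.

490

A cheapest plan:
  B1–Tempe: 20 × 2 = 40
  B1–Utica: 5 × 2 = 10
  B1–Lodi: 15 × 11 = 165
  B2–Yuma: 30 × 5 = 150
  B3–Lodi: 25 × 5 = 125
Total = 40 + 10 + 165 + 150 + 125 = 490.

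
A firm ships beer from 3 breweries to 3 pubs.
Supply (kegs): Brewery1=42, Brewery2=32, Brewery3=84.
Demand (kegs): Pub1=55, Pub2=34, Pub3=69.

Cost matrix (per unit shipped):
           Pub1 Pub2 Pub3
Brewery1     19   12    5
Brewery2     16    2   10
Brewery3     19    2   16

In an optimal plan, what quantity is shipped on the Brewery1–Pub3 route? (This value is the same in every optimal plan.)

Optimal shipments:
  Brewery1–Pub3: 42 × 5 = 210
  Brewery2–Pub1: 5 × 16 = 80
  Brewery2–Pub3: 27 × 10 = 270
  Brewery3–Pub1: 50 × 19 = 950
  Brewery3–Pub2: 34 × 2 = 68
Total cost = 1578.
So Brewery1→Pub3 carries 42 kegs.

42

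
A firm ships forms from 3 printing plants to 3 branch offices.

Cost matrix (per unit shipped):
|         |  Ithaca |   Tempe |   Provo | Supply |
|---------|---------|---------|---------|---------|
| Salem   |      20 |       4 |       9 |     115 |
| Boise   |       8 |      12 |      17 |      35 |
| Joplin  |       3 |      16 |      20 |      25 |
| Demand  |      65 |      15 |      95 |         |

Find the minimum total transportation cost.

Optimal allocation:
  Salem->Ithaca: 5 boxes
  Salem->Tempe: 15 boxes
  Salem->Provo: 95 boxes
  Boise->Ithaca: 35 boxes
  Joplin->Ithaca: 25 boxes
Total cost = 1370.
(Supply check: Salem ships 115; Boise ships 35; Joplin ships 25.)

1370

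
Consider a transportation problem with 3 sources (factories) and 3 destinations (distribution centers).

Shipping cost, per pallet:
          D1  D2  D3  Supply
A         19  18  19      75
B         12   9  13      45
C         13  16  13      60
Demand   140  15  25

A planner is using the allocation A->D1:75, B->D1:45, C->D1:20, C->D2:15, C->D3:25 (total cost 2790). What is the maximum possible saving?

90

Current plan cost = 75·19 + 45·12 + 20·13 + 15·16 + 25·13 = 2790.
Optimal plan:
  A→D1: 50 pallets
  A→D3: 25 pallets
  B→D1: 30 pallets
  B→D2: 15 pallets
  C→D1: 60 pallets
Optimal cost = 2700.
Saving = 2790 − 2700 = 90.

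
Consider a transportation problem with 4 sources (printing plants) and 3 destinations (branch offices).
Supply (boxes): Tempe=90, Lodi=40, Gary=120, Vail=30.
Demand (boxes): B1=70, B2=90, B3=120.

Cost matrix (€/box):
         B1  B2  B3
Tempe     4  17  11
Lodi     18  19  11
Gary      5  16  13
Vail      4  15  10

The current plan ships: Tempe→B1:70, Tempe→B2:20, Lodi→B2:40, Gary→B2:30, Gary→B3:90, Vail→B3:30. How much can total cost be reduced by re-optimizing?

Current plan cost = 70·4 + 20·17 + 40·19 + 30·16 + 90·13 + 30·10 = €3330.
Optimal plan:
  Tempe→B1: 40 boxes
  Tempe→B3: 50 boxes
  Lodi→B3: 40 boxes
  Gary→B1: 30 boxes
  Gary→B2: 90 boxes
  Vail→B3: 30 boxes
Optimal cost = €3040.
Saving = 3330 − 3040 = €290.

290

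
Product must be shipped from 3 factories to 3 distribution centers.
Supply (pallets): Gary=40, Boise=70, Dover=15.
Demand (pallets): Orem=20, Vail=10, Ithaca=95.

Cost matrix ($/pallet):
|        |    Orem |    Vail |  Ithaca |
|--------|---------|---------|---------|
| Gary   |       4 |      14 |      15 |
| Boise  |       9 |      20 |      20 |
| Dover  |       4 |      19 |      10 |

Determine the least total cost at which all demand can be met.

1920

An optimal shipping plan:
  Gary–Vail: 10 × $14 = $140
  Gary–Ithaca: 30 × $15 = $450
  Boise–Orem: 20 × $9 = $180
  Boise–Ithaca: 50 × $20 = $1000
  Dover–Ithaca: 15 × $10 = $150
Total = 140 + 450 + 180 + 1000 + 150 = $1920.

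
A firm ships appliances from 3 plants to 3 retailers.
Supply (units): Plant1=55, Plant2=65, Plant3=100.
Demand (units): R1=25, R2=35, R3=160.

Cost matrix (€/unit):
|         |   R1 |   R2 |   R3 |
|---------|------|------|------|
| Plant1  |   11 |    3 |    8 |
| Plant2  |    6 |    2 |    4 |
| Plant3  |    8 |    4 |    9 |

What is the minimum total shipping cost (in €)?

1400

One minimum-cost allocation:
  Plant1->R3: 55 × €8 = €440
  Plant2->R3: 65 × €4 = €260
  Plant3->R1: 25 × €8 = €200
  Plant3->R2: 35 × €4 = €140
  Plant3->R3: 40 × €9 = €360
Total = 440 + 260 + 200 + 140 + 360 = €1400.
(Supply check: Plant1 ships 55; Plant2 ships 65; Plant3 ships 100.)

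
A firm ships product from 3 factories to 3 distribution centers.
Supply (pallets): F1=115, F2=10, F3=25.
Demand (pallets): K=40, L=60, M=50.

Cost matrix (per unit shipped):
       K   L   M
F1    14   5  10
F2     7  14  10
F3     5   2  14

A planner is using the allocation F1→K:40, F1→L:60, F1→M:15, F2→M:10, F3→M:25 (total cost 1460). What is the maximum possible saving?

395

Current plan cost = 40·14 + 60·5 + 15·10 + 10·10 + 25·14 = 1460.
Optimal plan:
  F1->K: 5 pallets
  F1->L: 60 pallets
  F1->M: 50 pallets
  F2->K: 10 pallets
  F3->K: 25 pallets
Optimal cost = 1065.
Saving = 1460 − 1065 = 395.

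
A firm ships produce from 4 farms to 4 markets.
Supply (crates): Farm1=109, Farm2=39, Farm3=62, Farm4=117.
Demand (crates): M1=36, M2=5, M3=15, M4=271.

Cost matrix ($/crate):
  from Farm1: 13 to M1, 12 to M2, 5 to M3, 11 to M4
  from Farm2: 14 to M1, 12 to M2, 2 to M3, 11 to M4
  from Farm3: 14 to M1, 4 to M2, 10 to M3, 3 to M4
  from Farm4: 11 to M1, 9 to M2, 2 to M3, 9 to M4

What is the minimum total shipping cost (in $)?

2804

A cheapest plan:
  Farm1 to M1: 36 × $13 = $468
  Farm1 to M4: 73 × $11 = $803
  Farm2 to M3: 15 × $2 = $30
  Farm2 to M4: 24 × $11 = $264
  Farm3 to M4: 62 × $3 = $186
  Farm4 to M2: 5 × $9 = $45
  Farm4 to M4: 112 × $9 = $1008
Total = 468 + 803 + 30 + 264 + 186 + 45 + 1008 = $2804.
(Supply check: Farm1 ships 109; Farm2 ships 39; Farm3 ships 62; Farm4 ships 117.)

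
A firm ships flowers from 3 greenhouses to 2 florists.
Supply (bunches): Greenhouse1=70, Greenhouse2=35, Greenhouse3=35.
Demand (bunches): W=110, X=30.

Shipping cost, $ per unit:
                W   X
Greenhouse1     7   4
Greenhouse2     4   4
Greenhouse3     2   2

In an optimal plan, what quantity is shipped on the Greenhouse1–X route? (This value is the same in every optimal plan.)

30

The minimum-cost plan:
  Greenhouse1→W: 40 × $7 = $280
  Greenhouse1→X: 30 × $4 = $120
  Greenhouse2→W: 35 × $4 = $140
  Greenhouse3→W: 35 × $2 = $70
Total cost = $610.
So Greenhouse1→X carries 30 bunches.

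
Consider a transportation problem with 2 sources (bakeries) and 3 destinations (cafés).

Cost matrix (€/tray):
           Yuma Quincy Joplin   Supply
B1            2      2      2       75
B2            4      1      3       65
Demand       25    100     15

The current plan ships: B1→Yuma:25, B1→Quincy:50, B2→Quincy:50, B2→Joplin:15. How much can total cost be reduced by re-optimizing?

Current plan cost = 25·2 + 50·2 + 50·1 + 15·3 = €245.
Optimal plan:
  B1–Yuma: 25 × €2 = €50
  B1–Quincy: 35 × €2 = €70
  B1–Joplin: 15 × €2 = €30
  B2–Quincy: 65 × €1 = €65
Optimal cost = €215.
Saving = 245 − 215 = €30.

30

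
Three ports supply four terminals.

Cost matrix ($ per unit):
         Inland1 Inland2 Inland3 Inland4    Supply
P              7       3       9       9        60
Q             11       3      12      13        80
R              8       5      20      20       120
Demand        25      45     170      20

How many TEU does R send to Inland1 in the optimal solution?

25

Solving gives:
  P–Inland3: 40 TEU
  P–Inland4: 20 TEU
  Q–Inland3: 80 TEU
  R–Inland1: 25 TEU
  R–Inland2: 45 TEU
  R–Inland3: 50 TEU
Total cost = $2925.
So R→Inland1 carries 25 TEU.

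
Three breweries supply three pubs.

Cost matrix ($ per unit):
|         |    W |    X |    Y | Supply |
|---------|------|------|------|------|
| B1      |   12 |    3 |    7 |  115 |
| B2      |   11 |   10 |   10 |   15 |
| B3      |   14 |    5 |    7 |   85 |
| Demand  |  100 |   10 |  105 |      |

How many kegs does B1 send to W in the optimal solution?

Solving gives:
  B1–W: 85 × $12 = $1020
  B1–X: 10 × $3 = $30
  B1–Y: 20 × $7 = $140
  B2–W: 15 × $11 = $165
  B3–Y: 85 × $7 = $595
Total cost = $1950.
So B1→W carries 85 kegs.

85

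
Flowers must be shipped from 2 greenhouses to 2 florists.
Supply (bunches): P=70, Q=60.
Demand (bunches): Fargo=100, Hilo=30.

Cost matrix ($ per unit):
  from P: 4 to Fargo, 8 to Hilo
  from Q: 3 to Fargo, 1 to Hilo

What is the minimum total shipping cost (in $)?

400

An optimal shipping plan:
  P to Fargo: 70 × $4 = $280
  Q to Fargo: 30 × $3 = $90
  Q to Hilo: 30 × $1 = $30
Total = 280 + 90 + 30 = $400.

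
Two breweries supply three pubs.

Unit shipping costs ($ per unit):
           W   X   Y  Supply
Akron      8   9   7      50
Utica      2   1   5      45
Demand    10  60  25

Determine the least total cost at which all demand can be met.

An optimal shipping plan:
  Akron–W: 10 × $8 = $80
  Akron–X: 15 × $9 = $135
  Akron–Y: 25 × $7 = $175
  Utica–X: 45 × $1 = $45
Total = 80 + 135 + 175 + 45 = $435.
(Supply check: Akron ships 50; Utica ships 45.)

435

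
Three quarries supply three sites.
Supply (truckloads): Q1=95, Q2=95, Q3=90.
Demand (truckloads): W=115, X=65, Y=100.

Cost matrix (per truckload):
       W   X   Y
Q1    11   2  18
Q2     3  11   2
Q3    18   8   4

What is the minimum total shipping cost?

1095

One minimum-cost allocation:
  Q1->W: 30 × 11 = 330
  Q1->X: 65 × 2 = 130
  Q2->W: 85 × 3 = 255
  Q2->Y: 10 × 2 = 20
  Q3->Y: 90 × 4 = 360
Total = 330 + 130 + 255 + 20 + 360 = 1095.
(Supply check: Q1 ships 95; Q2 ships 95; Q3 ships 90.)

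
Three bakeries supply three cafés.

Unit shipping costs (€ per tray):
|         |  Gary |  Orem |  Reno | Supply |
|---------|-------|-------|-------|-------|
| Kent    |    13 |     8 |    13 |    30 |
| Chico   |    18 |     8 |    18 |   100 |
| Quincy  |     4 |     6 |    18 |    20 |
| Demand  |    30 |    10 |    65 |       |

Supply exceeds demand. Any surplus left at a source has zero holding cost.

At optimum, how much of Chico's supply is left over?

45

An optimal plan:
  Kent–Reno: 30 × €13 = €390
  Chico–Gary: 10 × €18 = €180
  Chico–Orem: 10 × €8 = €80
  Chico–Reno: 35 × €18 = €630
  Quincy–Gary: 20 × €4 = €80
Total cost = €1360.
Chico ships 55 of its 100, leaving 45.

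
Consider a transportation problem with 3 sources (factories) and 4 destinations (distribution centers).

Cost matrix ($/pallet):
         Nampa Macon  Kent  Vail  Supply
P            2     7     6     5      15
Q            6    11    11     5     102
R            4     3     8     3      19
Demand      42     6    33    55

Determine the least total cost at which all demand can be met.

794

An optimal shipping plan:
  P–Kent: 15 pallets
  Q–Nampa: 42 pallets
  Q–Kent: 5 pallets
  Q–Vail: 55 pallets
  R–Macon: 6 pallets
  R–Kent: 13 pallets
Total cost = $794.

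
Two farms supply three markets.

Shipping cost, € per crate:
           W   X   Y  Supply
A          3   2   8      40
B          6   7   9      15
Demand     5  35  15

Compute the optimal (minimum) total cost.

220

An optimal shipping plan:
  A–W: 5 × €3 = €15
  A–X: 35 × €2 = €70
  B–Y: 15 × €9 = €135
Total = 15 + 70 + 135 = €220.
(Supply check: A ships 40; B ships 15.)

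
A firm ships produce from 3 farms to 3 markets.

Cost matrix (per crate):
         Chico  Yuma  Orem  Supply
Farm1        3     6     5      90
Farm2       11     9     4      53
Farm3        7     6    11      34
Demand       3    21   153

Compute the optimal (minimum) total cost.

Optimal allocation:
  Farm1 to Orem: 90 × 5 = 450
  Farm2 to Orem: 53 × 4 = 212
  Farm3 to Chico: 3 × 7 = 21
  Farm3 to Yuma: 21 × 6 = 126
  Farm3 to Orem: 10 × 11 = 110
Total = 450 + 212 + 21 + 126 + 110 = 919.
(Supply check: Farm1 ships 90; Farm2 ships 53; Farm3 ships 34.)

919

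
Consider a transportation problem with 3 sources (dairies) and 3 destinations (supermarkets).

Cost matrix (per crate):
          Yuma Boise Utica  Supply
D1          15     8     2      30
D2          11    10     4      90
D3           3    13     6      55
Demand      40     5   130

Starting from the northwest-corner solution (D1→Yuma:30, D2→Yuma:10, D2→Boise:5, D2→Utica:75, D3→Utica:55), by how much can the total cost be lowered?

Current plan cost = 30·15 + 10·11 + 5·10 + 75·4 + 55·6 = 1240.
Optimal plan:
  D1–Boise: 5 crates
  D1–Utica: 25 crates
  D2–Utica: 90 crates
  D3–Yuma: 40 crates
  D3–Utica: 15 crates
Optimal cost = 660.
Saving = 1240 − 660 = 580.

580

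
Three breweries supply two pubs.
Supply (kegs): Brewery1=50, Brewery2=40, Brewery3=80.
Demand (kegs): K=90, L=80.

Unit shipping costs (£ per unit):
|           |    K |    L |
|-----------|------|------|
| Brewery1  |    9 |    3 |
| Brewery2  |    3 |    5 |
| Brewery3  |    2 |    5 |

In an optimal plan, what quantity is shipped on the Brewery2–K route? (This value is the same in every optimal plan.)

10

The minimum-cost plan:
  Brewery1–L: 50 × £3 = £150
  Brewery2–K: 10 × £3 = £30
  Brewery2–L: 30 × £5 = £150
  Brewery3–K: 80 × £2 = £160
Total cost = £490.
So Brewery2→K carries 10 kegs.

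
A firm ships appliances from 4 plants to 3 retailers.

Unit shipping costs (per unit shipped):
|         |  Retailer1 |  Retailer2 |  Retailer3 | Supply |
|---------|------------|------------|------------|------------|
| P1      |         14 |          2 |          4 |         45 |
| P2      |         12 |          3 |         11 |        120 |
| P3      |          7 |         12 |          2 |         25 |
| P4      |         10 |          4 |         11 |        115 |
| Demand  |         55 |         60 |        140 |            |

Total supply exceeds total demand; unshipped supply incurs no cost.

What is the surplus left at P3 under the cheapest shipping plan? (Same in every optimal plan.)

Minimum-cost shipments:
  P1→Retailer3: 45 × 4 = 180
  P2→Retailer2: 60 × 3 = 180
  P2→Retailer3: 10 × 11 = 110
  P3→Retailer3: 25 × 2 = 50
  P4→Retailer1: 55 × 10 = 550
  P4→Retailer3: 60 × 11 = 660
Total cost = 1730.
P3 ships 25 of its 25, leaving 0.

0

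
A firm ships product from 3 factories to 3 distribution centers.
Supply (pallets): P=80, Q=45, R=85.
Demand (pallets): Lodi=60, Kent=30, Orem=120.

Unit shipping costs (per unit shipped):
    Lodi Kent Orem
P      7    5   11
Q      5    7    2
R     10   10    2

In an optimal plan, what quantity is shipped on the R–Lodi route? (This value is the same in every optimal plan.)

0

The minimum-cost plan:
  P–Lodi: 50 pallets
  P–Kent: 30 pallets
  Q–Lodi: 10 pallets
  Q–Orem: 35 pallets
  R–Orem: 85 pallets
Total cost = 790.
The route R→Lodi is not used.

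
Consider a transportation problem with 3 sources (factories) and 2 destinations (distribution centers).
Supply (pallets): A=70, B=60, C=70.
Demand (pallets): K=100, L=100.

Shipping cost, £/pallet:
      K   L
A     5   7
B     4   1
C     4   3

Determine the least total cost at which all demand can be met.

Optimal allocation:
  A→K: 70 pallets
  B→L: 60 pallets
  C→K: 30 pallets
  C→L: 40 pallets
Total cost = £650.
(Supply check: A ships 70; B ships 60; C ships 70.)

650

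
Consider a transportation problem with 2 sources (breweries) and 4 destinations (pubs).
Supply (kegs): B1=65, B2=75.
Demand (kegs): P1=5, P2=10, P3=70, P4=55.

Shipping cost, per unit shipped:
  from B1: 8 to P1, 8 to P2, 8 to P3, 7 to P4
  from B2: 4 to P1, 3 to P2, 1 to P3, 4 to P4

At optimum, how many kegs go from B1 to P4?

55

Solving gives:
  B1->P1: 5 × 8 = 40
  B1->P2: 5 × 8 = 40
  B1->P4: 55 × 7 = 385
  B2->P2: 5 × 3 = 15
  B2->P3: 70 × 1 = 70
Total cost = 550.
So B1→P4 carries 55 kegs.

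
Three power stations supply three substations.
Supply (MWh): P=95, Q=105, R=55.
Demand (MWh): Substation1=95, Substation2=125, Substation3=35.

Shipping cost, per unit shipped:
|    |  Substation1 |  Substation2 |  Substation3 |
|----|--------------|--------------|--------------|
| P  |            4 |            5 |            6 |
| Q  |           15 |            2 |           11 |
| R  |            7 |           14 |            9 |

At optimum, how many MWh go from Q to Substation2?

Solving gives:
  P->Substation1: 40 MWh
  P->Substation2: 20 MWh
  P->Substation3: 35 MWh
  Q->Substation2: 105 MWh
  R->Substation1: 55 MWh
Total cost = 1065.
So Q→Substation2 carries 105 MWh.

105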